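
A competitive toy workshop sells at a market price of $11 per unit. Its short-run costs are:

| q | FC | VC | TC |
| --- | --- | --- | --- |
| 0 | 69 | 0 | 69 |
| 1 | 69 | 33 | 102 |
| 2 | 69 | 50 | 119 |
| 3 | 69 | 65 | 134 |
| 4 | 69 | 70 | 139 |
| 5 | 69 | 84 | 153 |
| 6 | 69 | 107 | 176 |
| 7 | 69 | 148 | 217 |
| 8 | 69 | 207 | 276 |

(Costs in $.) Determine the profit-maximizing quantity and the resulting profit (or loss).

q = 0 (shut down); profit = -$69

Tabulate TR − TC: q=0: -69; q=1: -91; q=2: -97; q=3: -101; q=4: -95; q=5: -98; q=6: -110; q=7: -140; q=8: -188.
Profit is highest at q = 0. Equivalently, the lowest AVC in the table is 84/5 ≈ $16.80 at q = 5, and P = $11 falls below it — price never covers variable cost, so the firm shuts down and loses only its fixed cost.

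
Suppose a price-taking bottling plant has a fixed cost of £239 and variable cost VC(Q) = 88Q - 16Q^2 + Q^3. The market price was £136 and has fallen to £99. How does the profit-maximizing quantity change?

Output falls from 12 to 11

MC = 88 - 32Q + 3Q^2; the shutdown threshold is min AVC = £24 (at Q = 8).
With P = £136 above the shutdown price, P = MC gives Q = 12.
At P = £99 ≥ min AVC, set P = MC: Q = 11. The firm stays open but cuts output.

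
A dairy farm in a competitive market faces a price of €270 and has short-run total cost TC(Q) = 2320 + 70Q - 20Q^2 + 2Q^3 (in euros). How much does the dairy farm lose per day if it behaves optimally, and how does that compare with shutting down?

Profit = -€320 at Q = 10

AVC = 70 - 20Q + 2Q^2; min AVC = €20 at Q = 5. Since P = €270 ≥ min AVC, the firm produces.
MC = 70 - 40Q + 6Q^2. Setting P = MC and taking the root on the rising branch gives Q* = 10.
TR = 270·10 = 2700. TC = 2320 + 700 = 3020. Profit = 2700 − 3020 = -€320.
By producing, the firm covers all variable cost plus €2000 of fixed cost; shutting down would lose the full €2320.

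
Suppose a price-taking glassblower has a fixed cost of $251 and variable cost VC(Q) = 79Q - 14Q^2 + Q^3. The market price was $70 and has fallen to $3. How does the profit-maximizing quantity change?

MC = 79 - 28Q + 3Q^2; the shutdown threshold is min AVC = $30 (at Q = 7).
With P = $70 above the shutdown price, P = MC gives Q = 9.
At P = $3 < min AVC = $30, price no longer covers variable cost at any output, so the firm shuts down: Q = 0.

Output falls from 9 to 0 (the firm shuts down)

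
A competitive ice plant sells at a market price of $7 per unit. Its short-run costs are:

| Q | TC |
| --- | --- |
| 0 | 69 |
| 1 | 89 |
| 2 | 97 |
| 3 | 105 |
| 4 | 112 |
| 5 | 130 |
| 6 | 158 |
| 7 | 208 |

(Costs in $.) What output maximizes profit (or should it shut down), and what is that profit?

Q = 0 (shut down); profit = -$69

Compute π = P·Q − TC at each output: Q=0: -69; Q=1: -82; Q=2: -83; Q=3: -84; Q=4: -84; Q=5: -95; Q=6: -116; Q=7: -159.
Profit is highest at Q = 0. Equivalently, the lowest AVC in the table is 43/4 ≈ $10.75 at Q = 4, and P = $7 falls below it — price never covers variable cost, so the firm shuts down and loses only its fixed cost.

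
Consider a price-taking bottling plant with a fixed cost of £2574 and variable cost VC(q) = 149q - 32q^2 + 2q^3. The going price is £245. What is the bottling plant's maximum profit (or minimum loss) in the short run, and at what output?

AVC = 149 - 32q + 2q^2 has its minimum £21 at q = 8; price £245 clears that bar, so the firm operates.
With MC = 149 - 64q + 6q^2, P = MC on the upward-sloping part at q* = 12.
TR = 245·12 = 2940. TC = 2574 + 636 = 3210. Profit = 2940 − 3210 = -£270.
By producing, the firm covers all variable cost plus £2304 of fixed cost; shutting down would lose the full £2574.

Profit = -£270 at q = 12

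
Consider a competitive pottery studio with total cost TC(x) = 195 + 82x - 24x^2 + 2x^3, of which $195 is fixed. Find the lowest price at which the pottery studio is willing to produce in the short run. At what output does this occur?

$10 per unit, at x = 6

Short-run supply begins at min AVC. From VC = 82x - 24x^2 + 2x^3, AVC = 82 - 24x + 2x^2.
dAVC/dx = -24 + 4x = 0 gives x = 6. min AVC = 82 - 24·6 + 2·6^2 = 10.
The firm shuts down for any P below $10.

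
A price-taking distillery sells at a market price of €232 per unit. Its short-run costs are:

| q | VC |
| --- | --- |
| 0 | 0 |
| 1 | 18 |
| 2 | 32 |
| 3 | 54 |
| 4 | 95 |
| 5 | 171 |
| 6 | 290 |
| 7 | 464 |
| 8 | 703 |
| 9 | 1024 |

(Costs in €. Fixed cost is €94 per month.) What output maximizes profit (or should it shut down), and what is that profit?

q = 7; profit = €1066

Profit at each row (π = 232q − TC): q=0: -94; q=1: 120; q=2: 338; q=3: 548; q=4: 739; q=5: 895; q=6: 1008; q=7: 1066; q=8: 1059; q=9: 970.
Profit is maximized at q = 7. AVC there is 464/7 = €66.29 ≤ P, so producing beats shutting down (which would give -€94).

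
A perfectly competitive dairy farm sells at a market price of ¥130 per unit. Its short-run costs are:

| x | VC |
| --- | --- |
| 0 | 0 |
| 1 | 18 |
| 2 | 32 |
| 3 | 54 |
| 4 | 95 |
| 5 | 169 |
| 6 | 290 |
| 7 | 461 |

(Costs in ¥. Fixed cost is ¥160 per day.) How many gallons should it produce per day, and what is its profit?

x = 6; profit = ¥330

Tabulate TR − TC: x=0: -160; x=1: -48; x=2: 68; x=3: 176; x=4: 265; x=5: 321; x=6: 330; x=7: 289.
Profit is maximized at x = 6. AVC there is 290/6 = ¥48.33 ≤ P, so producing beats shutting down (which would give -¥160).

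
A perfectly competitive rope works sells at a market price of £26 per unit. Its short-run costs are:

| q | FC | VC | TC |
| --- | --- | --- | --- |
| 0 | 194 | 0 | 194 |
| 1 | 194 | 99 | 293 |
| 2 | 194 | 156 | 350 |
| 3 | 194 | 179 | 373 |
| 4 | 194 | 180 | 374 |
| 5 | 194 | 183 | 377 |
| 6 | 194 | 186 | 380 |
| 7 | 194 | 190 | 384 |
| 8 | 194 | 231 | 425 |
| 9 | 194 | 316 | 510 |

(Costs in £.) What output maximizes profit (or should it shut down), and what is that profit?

q = 0 (shut down); profit = -£194

Compute π = P·q − TC at each output: q=0: -194; q=1: -267; q=2: -298; q=3: -295; q=4: -270; q=5: -247; q=6: -224; q=7: -202; q=8: -217; q=9: -276.
Profit is highest at q = 0. Equivalently, the lowest AVC in the table is 190/7 ≈ £27.14 at q = 7, and P = £26 falls below it — price never covers variable cost, so the firm shuts down and loses only its fixed cost.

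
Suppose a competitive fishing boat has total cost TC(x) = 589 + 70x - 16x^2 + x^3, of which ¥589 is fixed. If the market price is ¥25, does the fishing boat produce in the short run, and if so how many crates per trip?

From TC, MC = TC'(x) = 70 - 32x + 3x^2 and AVC = VC/x = 70 - 16x + x^2.
AVC is minimized where dAVC/dx = -16 + 2x = 0, at x = 8; min AVC = 70 - 16·8 + 8^2 = ¥6.
Because ¥25 ≥ ¥6, revenue can cover variable cost; the firm operates.
Solving P = MC: 45 - 32x + 3x^2 = 0 ⇒ x = 5/3 or 9. On the upward-sloping branch, x* = 9.
Check: AVC at x = 9 is ¥7 ≤ P, so revenue covers variable cost.
Profit = P·x − TC = 25·9 − 652 = -¥427, a loss, but smaller than the ¥589 fixed cost the firm would lose by shutting down.

Produce at x = 9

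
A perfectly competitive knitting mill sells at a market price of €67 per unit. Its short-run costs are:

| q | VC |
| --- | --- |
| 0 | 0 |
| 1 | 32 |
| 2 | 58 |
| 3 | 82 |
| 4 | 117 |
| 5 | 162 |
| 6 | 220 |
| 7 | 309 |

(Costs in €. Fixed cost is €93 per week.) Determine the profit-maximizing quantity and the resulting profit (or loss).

q = 6; profit = €89

Profit at each row (π = 67q − TC): q=0: -93; q=1: -58; q=2: -17; q=3: 26; q=4: 58; q=5: 80; q=6: 89; q=7: 67.
Profit is maximized at q = 6. AVC there is 220/6 = €36.67 ≤ P, so producing beats shutting down (which would give -€93).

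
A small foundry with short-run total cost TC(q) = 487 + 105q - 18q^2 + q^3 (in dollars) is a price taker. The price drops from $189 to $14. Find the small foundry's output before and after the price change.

Output falls from 14 to 0 (the firm shuts down)

MC = 105 - 36q + 3q^2; the shutdown threshold is min AVC = $24 (at q = 9).
With P = $189 above the shutdown price, P = MC gives q = 14.
At P = $14 < min AVC = $24, price no longer covers variable cost at any output, so the firm shuts down: q = 0.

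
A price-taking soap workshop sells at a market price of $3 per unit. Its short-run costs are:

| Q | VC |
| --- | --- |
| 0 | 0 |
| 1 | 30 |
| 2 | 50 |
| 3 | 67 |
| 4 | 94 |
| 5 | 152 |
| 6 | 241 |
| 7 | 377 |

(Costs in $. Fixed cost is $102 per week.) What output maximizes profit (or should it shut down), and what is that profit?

Q = 0 (shut down); profit = -$102

Compute π = P·Q − TC at each output: Q=0: -102; Q=1: -129; Q=2: -146; Q=3: -160; Q=4: -184; Q=5: -239; Q=6: -325; Q=7: -458.
Profit is highest at Q = 0. Equivalently, the lowest AVC in the table is 67/3 ≈ $22.33 at Q = 3, and P = $3 falls below it — price never covers variable cost, so the firm shuts down and loses only its fixed cost.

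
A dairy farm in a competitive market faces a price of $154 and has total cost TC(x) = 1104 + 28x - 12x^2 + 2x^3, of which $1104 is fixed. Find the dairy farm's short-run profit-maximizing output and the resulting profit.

Profit = -$320 at x = 7

AVC = 28 - 12x + 2x^2 has its minimum $10 at x = 3; price $154 clears that bar, so the firm operates.
With MC = 28 - 24x + 6x^2, P = MC on the upward-sloping part at x* = 7.
TR = 154·7 = 1078. TC = 1104 + 294 = 1398. Profit = 1078 − 1398 = -$320.
Shutting down would mean losing the fixed cost of $1104, so operating at a loss of $320 is better by $784.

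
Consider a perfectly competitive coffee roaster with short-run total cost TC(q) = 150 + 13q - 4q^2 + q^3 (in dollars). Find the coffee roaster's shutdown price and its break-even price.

Shutdown price = min AVC. AVC = 13 - 4q + q^2, with vertex at q = 2 and minimum $9.
ATC = 150/q + 13 - 4q + q^2. Setting dATC/dq = −150/q^2 − 4 + 2q = 0 gives q = 5 (since 2·5^3 − 4·5^2 = 150).
min ATC = 150/5 + 13 − 4·5 + 5^2 = $48. That is the break-even price.
For $9 ≤ P < $48 the firm produces at a loss; below $9 it shuts down.

Shutdown price = $9; break-even price = $48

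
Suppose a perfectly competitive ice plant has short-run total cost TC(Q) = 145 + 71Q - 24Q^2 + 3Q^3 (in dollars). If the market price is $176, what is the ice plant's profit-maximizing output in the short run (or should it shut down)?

Produce at Q = 7

Strip out fixed cost: VC = 71Q - 24Q^2 + 3Q^3. Then AVC = 71 - 24Q + 3Q^2 and MC = 71 - 48Q + 9Q^2.
The AVC parabola has its vertex at Q = 24/6 = 4, where AVC = 71 - 24·4 + 3·4^2 = $23.
Since P = $176 ≥ min AVC = $23, price covers variable cost and the firm should produce.
Set P = MC: 176 = 71 - 48Q + 9Q^2 → -105 - 48Q + 9Q^2 = 0. The roots are Q = -5/3 and Q = 7; the profit-maximizing output is on the rising part of MC, so Q* = 7.
Check: AVC at Q = 7 is $50 ≤ P, so revenue covers variable cost.
Profit = P·Q − TC = 176·7 − 495 = $737.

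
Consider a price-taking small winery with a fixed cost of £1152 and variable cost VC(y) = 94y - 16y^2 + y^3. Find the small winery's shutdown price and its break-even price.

Shutdown price = min AVC. AVC = 94 - 16y + y^2, with vertex at y = 8 and minimum £30.
ATC = 1152/y + 94 - 16y + y^2. Setting dATC/dy = −1152/y^2 − 16 + 2y = 0 gives y = 12 (since 2·12^3 − 16·12^2 = 1152).
min ATC = 1152/12 + 94 − 16·12 + 12^2 = £142. That is the break-even price.
Between these two prices the firm operates at a loss; above £142 it earns a profit.

Shutdown price = £30; break-even price = £142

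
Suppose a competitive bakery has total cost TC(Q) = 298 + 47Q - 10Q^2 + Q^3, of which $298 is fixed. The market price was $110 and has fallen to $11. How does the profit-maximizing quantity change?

Output falls from 9 to 0 (the firm shuts down)

AVC = 47 - 10Q + Q^2, minimized at Q = 5 where min AVC = $22. MC = 47 - 20Q + 3Q^2.
At P = $110 ≥ min AVC, set P = MC on the rising branch: Q = 9.
At P = $11 < min AVC = $22, price no longer covers variable cost at any output, so the firm shuts down: Q = 0.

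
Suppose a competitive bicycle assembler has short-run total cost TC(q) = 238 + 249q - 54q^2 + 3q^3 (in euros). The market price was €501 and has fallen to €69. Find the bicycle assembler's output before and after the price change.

AVC = 249 - 54q + 3q^2, minimized at q = 9 where min AVC = €6. MC = 249 - 108q + 9q^2.
With P = €501 above the shutdown price, P = MC gives q = 14.
At P = €69 ≥ min AVC, set P = MC: q = 10. The firm stays open but cuts output.

Output falls from 14 to 10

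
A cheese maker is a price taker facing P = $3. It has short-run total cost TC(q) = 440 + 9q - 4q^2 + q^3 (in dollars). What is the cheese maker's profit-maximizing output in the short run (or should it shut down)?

From TC, MC = TC'(q) = 9 - 8q + 3q^2 and AVC = VC/q = 9 - 4q + q^2.
The AVC parabola has its vertex at q = 4/2 = 2, where AVC = 9 - 4·2 + 2^2 = $5.
P = $3 lies below min AVC = $5; no output level covers variable cost.
Best response: produce nothing and absorb the $440 fixed cost.

Shut down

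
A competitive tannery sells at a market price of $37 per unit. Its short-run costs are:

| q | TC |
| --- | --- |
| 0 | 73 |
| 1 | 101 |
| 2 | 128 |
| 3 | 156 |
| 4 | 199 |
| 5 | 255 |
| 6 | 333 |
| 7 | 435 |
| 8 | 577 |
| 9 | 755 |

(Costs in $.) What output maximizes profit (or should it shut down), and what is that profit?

Compute π = P·q − TC at each output: q=0: -73; q=1: -64; q=2: -54; q=3: -45; q=4: -51; q=5: -70; q=6: -111; q=7: -176; q=8: -281; q=9: -422.
Profit is maximized at q = 3. AVC there is 83/3 = $27.67 ≤ P, so producing beats shutting down (which would give -$73).

q = 3; profit = -$45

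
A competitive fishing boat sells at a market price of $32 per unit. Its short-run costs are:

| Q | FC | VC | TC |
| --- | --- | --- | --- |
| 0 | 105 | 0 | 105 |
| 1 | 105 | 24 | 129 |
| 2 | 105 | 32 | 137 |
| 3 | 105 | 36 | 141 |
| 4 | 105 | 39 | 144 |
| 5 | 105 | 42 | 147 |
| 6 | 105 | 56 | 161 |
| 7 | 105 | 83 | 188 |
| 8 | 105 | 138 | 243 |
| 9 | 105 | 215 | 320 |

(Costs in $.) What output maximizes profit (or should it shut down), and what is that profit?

Q = 7; profit = $36

Compute π = P·Q − TC at each output: Q=0: -105; Q=1: -97; Q=2: -73; Q=3: -45; Q=4: -16; Q=5: 13; Q=6: 31; Q=7: 36; Q=8: 13; Q=9: -32.
Profit is maximized at Q = 7. AVC there is 83/7 = $11.86 ≤ P, so producing beats shutting down (which would give -$105).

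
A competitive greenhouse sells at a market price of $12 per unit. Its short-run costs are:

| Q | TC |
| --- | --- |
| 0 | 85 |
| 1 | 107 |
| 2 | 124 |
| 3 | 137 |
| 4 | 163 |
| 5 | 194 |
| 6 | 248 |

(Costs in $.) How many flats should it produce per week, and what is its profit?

Q = 0 (shut down); profit = -$85

Compute π = P·Q − TC at each output: Q=0: -85; Q=1: -95; Q=2: -100; Q=3: -101; Q=4: -115; Q=5: -134; Q=6: -176.
Profit is highest at Q = 0. Equivalently, the lowest AVC in the table is 52/3 ≈ $17.33 at Q = 3, and P = $12 falls below it — price never covers variable cost, so the firm shuts down and loses only its fixed cost.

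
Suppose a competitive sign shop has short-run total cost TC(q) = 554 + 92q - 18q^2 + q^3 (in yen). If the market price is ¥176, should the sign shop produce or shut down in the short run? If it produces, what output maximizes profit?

Produce at q = 14

From TC, MC = TC'(q) = 92 - 36q + 3q^2 and AVC = VC/q = 92 - 18q + q^2.
The AVC parabola has its vertex at q = 18/2 = 9, where AVC = 92 - 18·9 + 9^2 = ¥11.
Since P = ¥176 ≥ min AVC = ¥11, price covers variable cost and the firm should produce.
P = MC gives -84 - 36q + 3q^2 = 0, with roots -2 and 14. Take the larger (rising MC): q* = 14.
Check: AVC at q = 14 is ¥36 ≤ P, so revenue covers variable cost.
Profit = P·q − TC = 176·14 − 1058 = ¥1406.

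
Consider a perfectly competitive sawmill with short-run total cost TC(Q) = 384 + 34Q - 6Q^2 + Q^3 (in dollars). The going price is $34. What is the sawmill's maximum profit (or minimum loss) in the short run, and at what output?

AVC = 34 - 6Q + Q^2; min AVC = $25 at Q = 3. Since P = $34 ≥ min AVC, the firm produces.
With MC = 34 - 12Q + 3Q^2, P = MC on the upward-sloping part at Q* = 4.
TR = 34·4 = 136. TC = 384 + 104 = 488. Profit = 136 − 488 = -$352.
By producing, the firm covers all variable cost plus $32 of fixed cost; shutting down would lose the full $384.

Profit = -$352 at Q = 4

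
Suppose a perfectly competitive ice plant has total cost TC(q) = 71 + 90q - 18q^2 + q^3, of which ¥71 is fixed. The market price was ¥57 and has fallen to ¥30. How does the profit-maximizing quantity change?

Output falls from 11 to 10

MC = 90 - 36q + 3q^2; the shutdown threshold is min AVC = ¥9 (at q = 9).
At P = ¥57 ≥ min AVC, set P = MC on the rising branch: q = 11.
At P = ¥30 ≥ min AVC, set P = MC: q = 10. The firm stays open but cuts output.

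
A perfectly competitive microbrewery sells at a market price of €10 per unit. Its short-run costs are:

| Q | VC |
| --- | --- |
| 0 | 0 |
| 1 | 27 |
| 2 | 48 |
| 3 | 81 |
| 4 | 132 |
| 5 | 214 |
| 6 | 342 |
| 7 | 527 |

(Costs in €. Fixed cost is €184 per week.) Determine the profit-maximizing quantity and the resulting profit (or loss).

Compute π = P·Q − TC at each output: Q=0: -184; Q=1: -201; Q=2: -212; Q=3: -235; Q=4: -276; Q=5: -348; Q=6: -466; Q=7: -641.
Profit is highest at Q = 0. Equivalently, the lowest AVC in the table is 48/2 ≈ €24 at Q = 2, and P = €10 falls below it — price never covers variable cost, so the firm shuts down and loses only its fixed cost.

Q = 0 (shut down); profit = -€184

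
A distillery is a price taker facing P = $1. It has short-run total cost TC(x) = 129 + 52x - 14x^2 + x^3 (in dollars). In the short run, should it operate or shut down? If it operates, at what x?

From TC, MC = TC'(x) = 52 - 28x + 3x^2 and AVC = VC/x = 52 - 14x + x^2.
AVC hits its minimum where MC = AVC, at x = 7, giving min AVC = 52 - 14·7 + 7^2 = $3.
With P < min AVC ($1 < $3), every unit sold adds to the loss.
Shutting down limits the loss to fixed cost, $129.

Shut down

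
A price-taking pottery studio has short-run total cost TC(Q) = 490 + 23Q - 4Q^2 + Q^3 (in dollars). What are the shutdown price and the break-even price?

Shutdown price = $19; break-even price = $114

Shutdown price = min AVC. AVC = 23 - 4Q + Q^2, with vertex at Q = 2 and minimum $19.
ATC = 490/Q + 23 - 4Q + Q^2. Setting dATC/dQ = −490/Q^2 − 4 + 2Q = 0 gives Q = 7 (since 2·7^3 − 4·7^2 = 490).
min ATC = 490/7 + 23 − 4·7 + 7^2 = $114. That is the break-even price.
Between these two prices the firm operates at a loss; above $114 it earns a profit.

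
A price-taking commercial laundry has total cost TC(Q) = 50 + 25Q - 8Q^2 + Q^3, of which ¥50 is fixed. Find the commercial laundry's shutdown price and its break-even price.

Shutdown price = ¥9; break-even price = ¥20

AVC = 25 - 8Q + Q^2; minimized at Q = 4, giving min AVC = ¥9. That is the shutdown price.
ATC = 50/Q + 25 - 8Q + Q^2. Setting dATC/dQ = −50/Q^2 − 8 + 2Q = 0 gives Q = 5 (since 2·5^3 − 8·5^2 = 50).
min ATC = 50/5 + 25 − 8·5 + 5^2 = ¥20. That is the break-even price.
For ¥9 ≤ P < ¥20 the firm produces at a loss; below ¥9 it shuts down.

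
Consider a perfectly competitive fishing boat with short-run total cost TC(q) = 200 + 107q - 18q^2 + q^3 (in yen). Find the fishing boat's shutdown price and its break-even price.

Shutdown price = min AVC. AVC = 107 - 18q + q^2, with vertex at q = 9 and minimum ¥26.
ATC = 200/q + 107 - 18q + q^2. Setting dATC/dq = −200/q^2 − 18 + 2q = 0 gives q = 10 (since 2·10^3 − 18·10^2 = 200).
min ATC = 200/10 + 107 − 18·10 + 10^2 = ¥47. That is the break-even price.
For ¥26 ≤ P < ¥47 the firm produces at a loss; below ¥26 it shuts down.

Shutdown price = ¥26; break-even price = ¥47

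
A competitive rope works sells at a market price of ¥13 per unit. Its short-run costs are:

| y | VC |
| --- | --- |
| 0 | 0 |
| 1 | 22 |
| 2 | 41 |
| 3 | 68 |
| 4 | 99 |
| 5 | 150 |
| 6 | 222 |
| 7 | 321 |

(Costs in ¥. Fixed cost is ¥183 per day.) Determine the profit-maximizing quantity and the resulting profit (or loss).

Tabulate TR − TC: y=0: -183; y=1: -192; y=2: -198; y=3: -212; y=4: -230; y=5: -268; y=6: -327; y=7: -413.
Profit is highest at y = 0. Equivalently, the lowest AVC in the table is 41/2 ≈ ¥20.50 at y = 2, and P = ¥13 falls below it — price never covers variable cost, so the firm shuts down and loses only its fixed cost.

y = 0 (shut down); profit = -¥183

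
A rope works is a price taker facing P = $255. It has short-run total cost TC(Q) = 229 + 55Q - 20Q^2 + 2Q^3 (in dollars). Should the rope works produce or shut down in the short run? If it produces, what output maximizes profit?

Produce at Q = 10

Variable cost is VC = 55Q - 20Q^2 + 2Q^3, so AVC = VC/Q = 55 - 20Q + 2Q^2 and MC = dTC/dQ = 55 - 40Q + 6Q^2.
AVC hits its minimum where MC = AVC, at Q = 5, giving min AVC = 55 - 20·5 + 2·5^2 = $5.
Since P = $255 ≥ min AVC = $5, price covers variable cost and the firm should produce.
Set P = MC: 255 = 55 - 40Q + 6Q^2 → -200 - 40Q + 6Q^2 = 0. The roots are Q = -10/3 and Q = 10; the profit-maximizing output is on the rising part of MC, so Q* = 10.
Check: AVC at Q = 10 is $55 ≤ P, so revenue covers variable cost.
Profit = P·Q − TC = 255·10 − 779 = $1771.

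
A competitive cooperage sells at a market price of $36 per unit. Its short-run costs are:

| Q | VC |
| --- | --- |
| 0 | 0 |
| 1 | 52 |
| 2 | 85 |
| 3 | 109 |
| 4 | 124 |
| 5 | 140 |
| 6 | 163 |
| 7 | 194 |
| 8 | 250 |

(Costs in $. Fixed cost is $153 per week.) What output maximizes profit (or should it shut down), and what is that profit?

Tabulate TR − TC: Q=0: -153; Q=1: -169; Q=2: -166; Q=3: -154; Q=4: -133; Q=5: -113; Q=6: -100; Q=7: -95; Q=8: -115.
Profit is maximized at Q = 7. AVC there is 194/7 = $27.71 ≤ P, so producing beats shutting down (which would give -$153).

Q = 7; profit = -$95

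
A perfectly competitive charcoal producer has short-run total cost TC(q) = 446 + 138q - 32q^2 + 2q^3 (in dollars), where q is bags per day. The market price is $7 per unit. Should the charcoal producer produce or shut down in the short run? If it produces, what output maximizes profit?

From TC, MC = TC'(q) = 138 - 64q + 6q^2 and AVC = VC/q = 138 - 32q + 2q^2.
The AVC parabola has its vertex at q = 32/4 = 8, where AVC = 138 - 32·8 + 2·8^2 = $10.
Since P = $7 < min AVC = $10, price fails to cover variable cost at any output.
The firm minimizes its loss by shutting down and losing only its fixed cost of $446.

Shut down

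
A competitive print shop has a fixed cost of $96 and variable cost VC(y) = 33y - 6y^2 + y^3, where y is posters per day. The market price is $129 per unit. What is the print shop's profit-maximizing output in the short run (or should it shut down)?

Produce at y = 8

Strip out fixed cost: VC = 33y - 6y^2 + y^3. Then AVC = 33 - 6y + y^2 and MC = 33 - 12y + 3y^2.
The AVC parabola has its vertex at y = 6/2 = 3, where AVC = 33 - 6·3 + 3^2 = $24.
Because $129 ≥ $24, revenue can cover variable cost; the firm operates.
Set P = MC: 129 = 33 - 12y + 3y^2 → -96 - 12y + 3y^2 = 0. The roots are y = -4 and y = 8; the profit-maximizing output is on the rising part of MC, so y* = 8.
Check: AVC at y = 8 is $49 ≤ P, so revenue covers variable cost.
Profit = P·y − TC = 129·8 − 488 = $544.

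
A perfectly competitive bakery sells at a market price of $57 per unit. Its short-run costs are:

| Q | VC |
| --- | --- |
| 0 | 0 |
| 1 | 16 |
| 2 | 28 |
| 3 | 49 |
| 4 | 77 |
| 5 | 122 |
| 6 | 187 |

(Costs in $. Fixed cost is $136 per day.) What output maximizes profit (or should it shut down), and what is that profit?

Tabulate TR − TC: Q=0: -136; Q=1: -95; Q=2: -50; Q=3: -14; Q=4: 15; Q=5: 27; Q=6: 19.
Profit is maximized at Q = 5. AVC there is 122/5 = $24.40 ≤ P, so producing beats shutting down (which would give -$136).

Q = 5; profit = $27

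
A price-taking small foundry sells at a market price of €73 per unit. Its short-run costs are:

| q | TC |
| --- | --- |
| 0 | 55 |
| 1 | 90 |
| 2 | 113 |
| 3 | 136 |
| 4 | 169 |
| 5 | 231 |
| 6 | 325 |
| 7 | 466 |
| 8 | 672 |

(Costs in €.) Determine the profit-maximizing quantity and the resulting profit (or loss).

Compute π = P·q − TC at each output: q=0: -55; q=1: -17; q=2: 33; q=3: 83; q=4: 123; q=5: 134; q=6: 113; q=7: 45; q=8: -88.
Profit is maximized at q = 5. AVC there is 176/5 = €35.20 ≤ P, so producing beats shutting down (which would give -€55).

q = 5; profit = €134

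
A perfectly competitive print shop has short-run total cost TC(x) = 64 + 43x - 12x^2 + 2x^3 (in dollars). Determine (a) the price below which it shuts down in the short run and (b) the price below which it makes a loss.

Shutdown price = $25; break-even price = $43

AVC = 43 - 12x + 2x^2; minimized at x = 3, giving min AVC = $25. That is the shutdown price.
ATC = 64/x + 43 - 12x + 2x^2. Setting dATC/dx = −64/x^2 − 12 + 4x = 0 gives x = 4 (since 4·4^3 − 12·4^2 = 64).
min ATC = 64/4 + 43 − 12·4 + 2·4^2 = $43. That is the break-even price.
Between these two prices the firm operates at a loss; above $43 it earns a profit.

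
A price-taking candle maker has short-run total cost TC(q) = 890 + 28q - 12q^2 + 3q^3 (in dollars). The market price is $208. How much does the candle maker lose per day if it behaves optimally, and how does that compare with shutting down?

AVC = 28 - 12q + 3q^2 has its minimum $16 at q = 2; price $208 clears that bar, so the firm operates.
With MC = 28 - 24q + 9q^2, P = MC on the upward-sloping part at q* = 6.
TR = 208·6 = 1248. TC = 890 + 384 = 1274. Profit = 1248 − 1274 = -$26.
That loss of $26 beats the $890 the firm would lose by shutting down; producing recovers $864 of fixed cost.

Profit = -$26 at q = 6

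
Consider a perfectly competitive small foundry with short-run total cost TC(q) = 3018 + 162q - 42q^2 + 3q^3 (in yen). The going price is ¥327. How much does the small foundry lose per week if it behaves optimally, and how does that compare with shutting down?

AVC = 162 - 42q + 3q^2; min AVC = ¥15 at q = 7. Since P = ¥327 ≥ min AVC, the firm produces.
With MC = 162 - 84q + 9q^2, P = MC on the upward-sloping part at q* = 11.
TR = 327·11 = 3597. TC = 3018 + 693 = 3711. Profit = 3597 − 3711 = -¥114.
That loss of ¥114 beats the ¥3018 the firm would lose by shutting down; producing recovers ¥2904 of fixed cost.

Profit = -¥114 at q = 11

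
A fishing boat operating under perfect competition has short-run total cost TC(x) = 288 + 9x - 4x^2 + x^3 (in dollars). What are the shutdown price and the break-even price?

Shutdown price = $5; break-even price = $69

AVC = 9 - 4x + x^2; minimized at x = 2, giving min AVC = $5. That is the shutdown price.
ATC = 288/x + 9 - 4x + x^2. Setting dATC/dx = −288/x^2 − 4 + 2x = 0 gives x = 6 (since 2·6^3 − 4·6^2 = 288).
min ATC = 288/6 + 9 − 4·6 + 6^2 = $69. That is the break-even price.
Between these two prices the firm operates at a loss; above $69 it earns a profit.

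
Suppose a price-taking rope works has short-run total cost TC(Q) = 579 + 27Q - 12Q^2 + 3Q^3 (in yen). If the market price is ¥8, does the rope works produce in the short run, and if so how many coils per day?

Shut down

Strip out fixed cost: VC = 27Q - 12Q^2 + 3Q^3. Then AVC = 27 - 12Q + 3Q^2 and MC = 27 - 24Q + 9Q^2.
AVC hits its minimum where MC = AVC, at Q = 2, giving min AVC = 27 - 12·2 + 3·2^2 = ¥15.
P = ¥8 lies below min AVC = ¥15; no output level covers variable cost.
Shutting down limits the loss to fixed cost, ¥579.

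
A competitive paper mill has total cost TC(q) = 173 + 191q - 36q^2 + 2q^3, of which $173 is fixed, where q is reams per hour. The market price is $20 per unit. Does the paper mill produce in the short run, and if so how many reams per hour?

From TC, MC = TC'(q) = 191 - 72q + 6q^2 and AVC = VC/q = 191 - 36q + 2q^2.
AVC hits its minimum where MC = AVC, at q = 9, giving min AVC = 191 - 36·9 + 2·9^2 = $29.
Since P = $20 < min AVC = $29, price fails to cover variable cost at any output.
Best response: produce nothing and absorb the $173 fixed cost.

Shut down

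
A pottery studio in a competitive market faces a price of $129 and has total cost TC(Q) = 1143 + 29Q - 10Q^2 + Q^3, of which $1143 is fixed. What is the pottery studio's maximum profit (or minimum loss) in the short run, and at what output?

AVC = 29 - 10Q + Q^2 has its minimum $4 at Q = 5; price $129 clears that bar, so the firm operates.
MC = 29 - 20Q + 3Q^2. Setting P = MC and taking the root on the rising branch gives Q* = 10.
TR = 129·10 = 1290. TC = 1143 + 290 = 1433. Profit = 1290 − 1433 = -$143.
That loss of $143 beats the $1143 the firm would lose by shutting down; producing recovers $1000 of fixed cost.

Profit = -$143 at Q = 10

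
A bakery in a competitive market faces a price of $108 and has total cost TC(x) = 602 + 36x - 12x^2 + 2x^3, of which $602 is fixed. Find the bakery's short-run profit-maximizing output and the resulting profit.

AVC = 36 - 12x + 2x^2; min AVC = $18 at x = 3. Since P = $108 ≥ min AVC, the firm produces.
With MC = 36 - 24x + 6x^2, P = MC on the upward-sloping part at x* = 6.
TR = 108·6 = 648. TC = 602 + 216 = 818. Profit = 648 − 818 = -$170.
Shutting down would mean losing the fixed cost of $602, so operating at a loss of $170 is better by $432.

Profit = -$170 at x = 6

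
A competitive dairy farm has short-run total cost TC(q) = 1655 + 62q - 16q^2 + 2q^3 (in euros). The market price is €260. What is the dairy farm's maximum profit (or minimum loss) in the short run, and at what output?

AVC = 62 - 16q + 2q^2 has its minimum €30 at q = 4; price €260 clears that bar, so the firm operates.
With MC = 62 - 32q + 6q^2, P = MC on the upward-sloping part at q* = 9.
TR = 260·9 = 2340. TC = 1655 + 720 = 2375. Profit = 2340 − 2375 = -€35.
That loss of €35 beats the €1655 the firm would lose by shutting down; producing recovers €1620 of fixed cost.

Profit = -€35 at q = 9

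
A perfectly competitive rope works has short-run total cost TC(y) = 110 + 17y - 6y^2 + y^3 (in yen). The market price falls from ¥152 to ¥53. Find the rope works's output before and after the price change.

Output falls from 9 to 6

AVC = 17 - 6y + y^2, minimized at y = 3 where min AVC = ¥8. MC = 17 - 12y + 3y^2.
With P = ¥152 above the shutdown price, P = MC gives y = 9.
At P = ¥53 ≥ min AVC, set P = MC: y = 6. The firm stays open but cuts output.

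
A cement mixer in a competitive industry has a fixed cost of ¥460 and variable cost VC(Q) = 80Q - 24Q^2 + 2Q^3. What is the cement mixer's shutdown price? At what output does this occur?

Short-run supply begins at min AVC. From VC = 80Q - 24Q^2 + 2Q^3, AVC = 80 - 24Q + 2Q^2.
dAVC/dQ = -24 + 4Q = 0 gives Q = 6. min AVC = 80 - 24·6 + 2·6^2 = 8.
The firm shuts down for any P below ¥8.

¥8 per unit, at Q = 6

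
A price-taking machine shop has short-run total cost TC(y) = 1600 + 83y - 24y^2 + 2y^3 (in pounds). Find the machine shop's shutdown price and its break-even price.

Shutdown price = £11; break-even price = £203

Shutdown price = min AVC. AVC = 83 - 24y + 2y^2, with vertex at y = 6 and minimum £11.
ATC = 1600/y + 83 - 24y + 2y^2. Setting dATC/dy = −1600/y^2 − 24 + 4y = 0 gives y = 10 (since 4·10^3 − 24·10^2 = 1600).
min ATC = 1600/10 + 83 − 24·10 + 2·10^2 = £203. That is the break-even price.
Between these two prices the firm operates at a loss; above £203 it earns a profit.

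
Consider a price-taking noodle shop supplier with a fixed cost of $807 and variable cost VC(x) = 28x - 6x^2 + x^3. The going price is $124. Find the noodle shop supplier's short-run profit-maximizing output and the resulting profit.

Profit = -$167 at x = 8

AVC = 28 - 6x + x^2 has its minimum $19 at x = 3; price $124 clears that bar, so the firm operates.
With MC = 28 - 12x + 3x^2, P = MC on the upward-sloping part at x* = 8.
TR = 124·8 = 992. TC = 807 + 352 = 1159. Profit = 992 − 1159 = -$167.
That loss of $167 beats the $807 the firm would lose by shutting down; producing recovers $640 of fixed cost.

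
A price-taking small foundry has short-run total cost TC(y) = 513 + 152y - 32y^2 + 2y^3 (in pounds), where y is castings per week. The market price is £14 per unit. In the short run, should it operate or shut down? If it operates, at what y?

Variable cost is VC = 152y - 32y^2 + 2y^3, so AVC = VC/y = 152 - 32y + 2y^2 and MC = dTC/dy = 152 - 64y + 6y^2.
AVC hits its minimum where MC = AVC, at y = 8, giving min AVC = 152 - 32·8 + 2·8^2 = £24.
P = £14 lies below min AVC = £24; no output level covers variable cost.
Shutting down limits the loss to fixed cost, £513.

Shut down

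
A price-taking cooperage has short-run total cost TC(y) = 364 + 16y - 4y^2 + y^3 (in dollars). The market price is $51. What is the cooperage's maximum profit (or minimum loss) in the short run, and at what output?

AVC = 16 - 4y + y^2 has its minimum $12 at y = 2; price $51 clears that bar, so the firm operates.
MC = 16 - 8y + 3y^2. Setting P = MC and taking the root on the rising branch gives y* = 5.
TR = 51·5 = 255. TC = 364 + 105 = 469. Profit = 255 − 469 = -$214.
That loss of $214 beats the $364 the firm would lose by shutting down; producing recovers $150 of fixed cost.

Profit = -$214 at y = 5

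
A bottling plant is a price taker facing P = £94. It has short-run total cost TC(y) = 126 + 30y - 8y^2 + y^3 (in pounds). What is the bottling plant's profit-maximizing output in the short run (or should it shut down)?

Strip out fixed cost: VC = 30y - 8y^2 + y^3. Then AVC = 30 - 8y + y^2 and MC = 30 - 16y + 3y^2.
AVC hits its minimum where MC = AVC, at y = 4, giving min AVC = 30 - 8·4 + 4^2 = £14.
Since P = £94 ≥ min AVC = £14, price covers variable cost and the firm should produce.
Set P = MC: 94 = 30 - 16y + 3y^2 → -64 - 16y + 3y^2 = 0. The roots are y = -8/3 and y = 8; the profit-maximizing output is on the rising part of MC, so y* = 8.
Check: AVC at y = 8 is £30 ≤ P, so revenue covers variable cost.
Profit = P·y − TC = 94·8 − 366 = £386.

Produce at y = 8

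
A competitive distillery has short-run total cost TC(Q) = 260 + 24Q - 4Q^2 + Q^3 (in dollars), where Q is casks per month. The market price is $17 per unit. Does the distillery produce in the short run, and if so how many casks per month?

From TC, MC = TC'(Q) = 24 - 8Q + 3Q^2 and AVC = VC/Q = 24 - 4Q + Q^2.
The AVC parabola has its vertex at Q = 4/2 = 2, where AVC = 24 - 4·2 + 2^2 = $20.
P = $17 lies below min AVC = $20; no output level covers variable cost.
The firm minimizes its loss by shutting down and losing only its fixed cost of $260.

Shut down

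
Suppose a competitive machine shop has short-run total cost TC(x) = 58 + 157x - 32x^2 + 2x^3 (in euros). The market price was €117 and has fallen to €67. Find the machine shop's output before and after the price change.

Output falls from 10 to 9

AVC = 157 - 32x + 2x^2, minimized at x = 8 where min AVC = €29. MC = 157 - 64x + 6x^2.
With P = €117 above the shutdown price, P = MC gives x = 10.
At P = €67 ≥ min AVC, set P = MC: x = 9. The firm stays open but cuts output.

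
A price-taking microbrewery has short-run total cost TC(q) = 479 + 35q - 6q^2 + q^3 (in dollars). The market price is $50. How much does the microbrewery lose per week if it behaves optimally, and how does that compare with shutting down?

AVC = 35 - 6q + q^2 has its minimum $26 at q = 3; price $50 clears that bar, so the firm operates.
With MC = 35 - 12q + 3q^2, P = MC on the upward-sloping part at q* = 5.
TR = 50·5 = 250. TC = 479 + 150 = 629. Profit = 250 − 629 = -$379.
Shutting down would mean losing the fixed cost of $479, so operating at a loss of $379 is better by $100.

Profit = -$379 at q = 5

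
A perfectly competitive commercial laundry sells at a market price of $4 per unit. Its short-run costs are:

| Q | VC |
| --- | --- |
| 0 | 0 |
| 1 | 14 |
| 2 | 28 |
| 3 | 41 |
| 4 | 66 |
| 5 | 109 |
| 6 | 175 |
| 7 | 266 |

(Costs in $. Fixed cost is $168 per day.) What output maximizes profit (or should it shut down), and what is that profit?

Tabulate TR − TC: Q=0: -168; Q=1: -178; Q=2: -188; Q=3: -197; Q=4: -218; Q=5: -257; Q=6: -319; Q=7: -406.
Profit is highest at Q = 0. Equivalently, the lowest AVC in the table is 41/3 ≈ $13.67 at Q = 3, and P = $4 falls below it — price never covers variable cost, so the firm shuts down and loses only its fixed cost.

Q = 0 (shut down); profit = -$168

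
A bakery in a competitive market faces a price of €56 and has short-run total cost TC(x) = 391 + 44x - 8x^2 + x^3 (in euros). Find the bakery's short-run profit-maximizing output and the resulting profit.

Profit = -€247 at x = 6

AVC = 44 - 8x + x^2 has its minimum €28 at x = 4; price €56 clears that bar, so the firm operates.
With MC = 44 - 16x + 3x^2, P = MC on the upward-sloping part at x* = 6.
TR = 56·6 = 336. TC = 391 + 192 = 583. Profit = 336 − 583 = -€247.
By producing, the firm covers all variable cost plus €144 of fixed cost; shutting down would lose the full €391.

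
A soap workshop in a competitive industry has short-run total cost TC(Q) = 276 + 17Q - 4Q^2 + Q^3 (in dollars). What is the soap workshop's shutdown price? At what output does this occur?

$13 per unit, at Q = 2

The shutdown price is the minimum of AVC. VC = 17Q - 4Q^2 + Q^3, so AVC = 17 - 4Q + Q^2.
At the minimum of AVC, MC = AVC. MC = 17 - 8Q + 3Q^2; setting MC = AVC gives 2Q^2 - 4Q = 0, so Q = 2. min AVC = 13.
So the shutdown price is $13.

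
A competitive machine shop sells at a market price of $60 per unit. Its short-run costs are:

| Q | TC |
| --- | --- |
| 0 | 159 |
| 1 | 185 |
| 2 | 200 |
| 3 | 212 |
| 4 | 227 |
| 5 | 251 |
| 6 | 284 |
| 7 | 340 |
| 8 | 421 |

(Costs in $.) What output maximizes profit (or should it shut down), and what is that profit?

Q = 7; profit = $80

Profit at each row (π = 60Q − TC): Q=0: -159; Q=1: -125; Q=2: -80; Q=3: -32; Q=4: 13; Q=5: 49; Q=6: 76; Q=7: 80; Q=8: 59.
Profit is maximized at Q = 7. AVC there is 181/7 = $25.86 ≤ P, so producing beats shutting down (which would give -$159).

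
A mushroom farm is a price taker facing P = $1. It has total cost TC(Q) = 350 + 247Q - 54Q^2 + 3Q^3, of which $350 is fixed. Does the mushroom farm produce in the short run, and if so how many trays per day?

Variable cost is VC = 247Q - 54Q^2 + 3Q^3, so AVC = VC/Q = 247 - 54Q + 3Q^2 and MC = dTC/dQ = 247 - 108Q + 9Q^2.
AVC is minimized where dAVC/dQ = -54 + 6Q = 0, at Q = 9; min AVC = 247 - 54·9 + 3·9^2 = $4.
With P < min AVC ($1 < $4), every unit sold adds to the loss.
The firm minimizes its loss by shutting down and losing only its fixed cost of $350.

Shut down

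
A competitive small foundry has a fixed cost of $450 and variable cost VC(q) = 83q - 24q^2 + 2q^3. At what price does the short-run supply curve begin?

The shutdown price is the minimum of AVC. VC = 83q - 24q^2 + 2q^3, so AVC = 83 - 24q + 2q^2.
At the minimum of AVC, MC = AVC. MC = 83 - 48q + 6q^2; setting MC = AVC gives 4q^2 - 24q = 0, so q = 6. min AVC = 11.
For P < $11 the firm produces nothing.

$11 per unit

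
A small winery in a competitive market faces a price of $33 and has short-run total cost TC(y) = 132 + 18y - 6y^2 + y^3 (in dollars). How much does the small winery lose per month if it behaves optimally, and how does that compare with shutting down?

AVC = 18 - 6y + y^2 has its minimum $9 at y = 3; price $33 clears that bar, so the firm operates.
With MC = 18 - 12y + 3y^2, P = MC on the upward-sloping part at y* = 5.
TR = 33·5 = 165. TC = 132 + 65 = 197. Profit = 165 − 197 = -$32.
That loss of $32 beats the $132 the firm would lose by shutting down; producing recovers $100 of fixed cost.

Profit = -$32 at y = 5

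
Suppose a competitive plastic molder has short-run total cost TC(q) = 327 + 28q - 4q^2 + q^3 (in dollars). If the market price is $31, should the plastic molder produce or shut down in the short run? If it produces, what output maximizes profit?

Variable cost is VC = 28q - 4q^2 + q^3, so AVC = VC/q = 28 - 4q + q^2 and MC = dTC/dq = 28 - 8q + 3q^2.
AVC is minimized where dAVC/dq = -4 + 2q = 0, at q = 2; min AVC = 28 - 4·2 + 2^2 = $24.
P = $31 exceeds min AVC = $24, so the firm stays open.
Set P = MC: 31 = 28 - 8q + 3q^2 → -3 - 8q + 3q^2 = 0. The roots are q = -1/3 and q = 3; the profit-maximizing output is on the rising part of MC, so q* = 3.
Check: AVC at q = 3 is $25 ≤ P, so revenue covers variable cost.
Profit = P·q − TC = 31·3 − 402 = -$309, a loss, but smaller than the $327 fixed cost the firm would lose by shutting down.

Produce at q = 3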